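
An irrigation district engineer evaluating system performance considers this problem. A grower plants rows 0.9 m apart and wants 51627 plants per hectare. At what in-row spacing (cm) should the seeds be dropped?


spacing = 10000 / (row_sp * density)
        = 10000 / (0.9 * 51627)
        = 10000 / 46464.30
        = 0.21522 m = 21.52 cm


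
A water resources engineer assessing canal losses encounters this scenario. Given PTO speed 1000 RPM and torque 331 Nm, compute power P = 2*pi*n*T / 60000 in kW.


P = 2*pi*n*T / 60000
  = 2*pi * 1000 * 331 / 60000
  = 2079734.34 / 60000
  = 34.66 kW


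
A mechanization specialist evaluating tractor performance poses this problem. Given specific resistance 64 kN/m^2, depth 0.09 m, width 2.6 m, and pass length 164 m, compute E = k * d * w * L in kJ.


E = k * d * w * L
  = 64 * 0.09 * 2.6 * 164
  = 2456.06 kJ


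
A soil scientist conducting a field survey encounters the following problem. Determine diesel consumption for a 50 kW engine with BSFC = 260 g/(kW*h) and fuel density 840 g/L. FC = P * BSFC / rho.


FC = P * BSFC / rho_fuel
   = 50 * 260 / 840
   = 13000 / 840
   = 15.48 L/h


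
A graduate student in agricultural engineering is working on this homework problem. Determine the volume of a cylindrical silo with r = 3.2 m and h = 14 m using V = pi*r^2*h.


V = pi * r^2 * h
  = pi * 3.2^2 * 14
  = pi * 10.24 * 14
  = 450.38 m^3


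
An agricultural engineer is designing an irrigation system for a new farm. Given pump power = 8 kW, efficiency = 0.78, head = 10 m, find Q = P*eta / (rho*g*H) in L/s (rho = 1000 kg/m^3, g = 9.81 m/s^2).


Q = (P * 1000 * eta) / (rho * g * H)
  = (8 * 1000 * 0.78) / (1000 * 9.81 * 10)
  = 6240 / 98100
  = 0.06361 m^3/s = 63.61 L/s


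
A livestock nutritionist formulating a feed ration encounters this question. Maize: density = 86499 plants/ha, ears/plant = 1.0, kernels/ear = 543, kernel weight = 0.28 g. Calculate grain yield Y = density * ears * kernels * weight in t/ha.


Y = density * ears * kernels * kw
  = 86499 * 1.0 * 543 * 0.28 g/ha
  = 13151307.96 g/ha
  = 13151.31 kg/ha = 13.15 t/ha


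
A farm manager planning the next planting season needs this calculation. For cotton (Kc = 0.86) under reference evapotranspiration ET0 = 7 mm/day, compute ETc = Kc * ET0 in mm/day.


ETc = Kc * ET0
    = 0.86 * 7
    = 6.02 mm/day


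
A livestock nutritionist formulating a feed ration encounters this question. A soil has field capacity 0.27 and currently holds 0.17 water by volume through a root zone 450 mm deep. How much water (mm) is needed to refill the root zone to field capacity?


SMD = (FC - theta) * D
    = (0.27 - 0.17) * 450
    = 0.100 * 450
    = 45 mm


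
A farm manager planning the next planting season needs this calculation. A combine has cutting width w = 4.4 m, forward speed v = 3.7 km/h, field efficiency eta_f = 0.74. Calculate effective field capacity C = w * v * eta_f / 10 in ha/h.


C = w * v * eta_f / 10
  = 4.4 * 3.7 * 0.74 / 10
  = 12.05 / 10
  = 1.20 ha/h


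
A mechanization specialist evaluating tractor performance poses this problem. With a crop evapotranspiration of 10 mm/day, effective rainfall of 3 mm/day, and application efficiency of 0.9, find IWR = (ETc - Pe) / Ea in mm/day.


IWR = (ETc - Pe) / Ea
    = (10 - 3) / 0.9
    = 7 / 0.9
    = 7.78 mm/day


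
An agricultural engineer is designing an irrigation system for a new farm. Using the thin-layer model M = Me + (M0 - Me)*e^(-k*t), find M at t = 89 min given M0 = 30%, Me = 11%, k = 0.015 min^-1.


M = Me + (M0 - Me) * e^(-k*t)
  = 11 + (30 - 11) * e^(-0.015*89)
  = 11 + 19 * e^(-1.335)
  = 11 + 19 * 0.26316
  = 11 + 5.0000
  = 16.00%


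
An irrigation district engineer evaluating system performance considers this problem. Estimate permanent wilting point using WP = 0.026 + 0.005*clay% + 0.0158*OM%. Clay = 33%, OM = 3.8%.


WP = 0.026 + 0.005*33 + 0.0158*3.8
   = 0.026 + 0.1650 + 0.0600
   = 0.2510


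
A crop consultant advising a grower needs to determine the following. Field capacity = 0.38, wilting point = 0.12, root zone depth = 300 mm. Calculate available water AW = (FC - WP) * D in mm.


AW = (FC - WP) * D
   = (0.38 - 0.12) * 300
   = 0.26 * 300
   = 78 mm


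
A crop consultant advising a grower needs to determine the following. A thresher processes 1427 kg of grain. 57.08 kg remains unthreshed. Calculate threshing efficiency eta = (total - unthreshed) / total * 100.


eta = (total - unthreshed) / total * 100
    = (1427 - 57.08) / 1427 * 100
    = 1369.92 / 1427 * 100
    = 96%


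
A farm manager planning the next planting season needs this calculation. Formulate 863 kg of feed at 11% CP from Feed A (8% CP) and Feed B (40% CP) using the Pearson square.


parts_A = CP_b - target = 40 - 11 = 29
parts_B = target - CP_a = 11 - 8 = 3
total_parts = 29 + 3 = 32
Feed A = 863 * 29 / 32 = 782.09 kg
Feed B = 863 * 3 / 32 = 80.91 kg

782.09 kg


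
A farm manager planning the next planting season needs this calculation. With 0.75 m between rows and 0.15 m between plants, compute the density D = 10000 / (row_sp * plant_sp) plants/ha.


D = 10000 / (row_sp * plant_sp)
  = 10000 / (0.75 * 0.15)
  = 10000 / 0.1125
  = 88888.89 plants/ha


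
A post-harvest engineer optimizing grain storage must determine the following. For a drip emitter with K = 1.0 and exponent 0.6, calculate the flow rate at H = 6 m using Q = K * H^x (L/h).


Q = K * H^x
  = 1.0 * 6^0.6
  = 1.0 * 2.9302
  = 2.93 L/h


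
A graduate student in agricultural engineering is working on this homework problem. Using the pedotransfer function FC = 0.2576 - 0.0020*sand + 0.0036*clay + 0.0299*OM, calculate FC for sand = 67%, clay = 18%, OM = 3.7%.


FC = 0.2576 - 0.0020*67 + 0.0036*18 + 0.0299*3.7
   = 0.2576 - 0.1340 + 0.0648 + 0.1106
   = 0.2990


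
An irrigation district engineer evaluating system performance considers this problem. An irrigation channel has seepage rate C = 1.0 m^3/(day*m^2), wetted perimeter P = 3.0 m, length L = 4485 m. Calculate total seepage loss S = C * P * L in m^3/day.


S = C * P * L
  = 1.0 * 3.0 * 4485
  = 13455 m^3/day


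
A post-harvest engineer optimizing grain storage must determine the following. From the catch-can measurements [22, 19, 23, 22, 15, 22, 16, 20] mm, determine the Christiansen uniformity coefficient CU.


xbar = 159 / 8 = 19.875
sum|xi - xbar| = 19.250
CU = 100 * (1 - 19.250 / (8 * 19.875))
   = 100 * (1 - 0.1211)
   = 87.89%


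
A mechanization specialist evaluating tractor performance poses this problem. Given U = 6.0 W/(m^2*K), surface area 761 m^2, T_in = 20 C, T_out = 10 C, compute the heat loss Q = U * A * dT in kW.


dT = 20 - (10) = 10 K
Q = U * A * dT
  = 6.0 * 761 * 10
  = 45660 W = 45.66 kW


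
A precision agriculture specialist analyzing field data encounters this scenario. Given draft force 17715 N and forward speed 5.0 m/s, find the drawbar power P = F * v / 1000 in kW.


P = F * v / 1000
  = 17715 * 5.0 / 1000
  = 88575 / 1000
  = 88.58 kW


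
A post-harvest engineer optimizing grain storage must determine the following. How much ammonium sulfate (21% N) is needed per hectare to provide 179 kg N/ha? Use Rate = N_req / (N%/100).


Rate = N_required / (N_content / 100)
     = 179 / (21 / 100)
     = 179 / 0.21
     = 852.38 kg/ha


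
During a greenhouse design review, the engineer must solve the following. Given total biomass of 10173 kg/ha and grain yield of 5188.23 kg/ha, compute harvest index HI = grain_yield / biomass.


HI = grain_yield / biomass
   = 5188.23 / 10173
   = 0.51


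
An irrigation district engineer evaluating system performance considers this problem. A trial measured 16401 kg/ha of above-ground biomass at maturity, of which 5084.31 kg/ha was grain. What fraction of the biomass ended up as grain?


HI = grain_yield / biomass
   = 5084.31 / 16401
   = 0.31


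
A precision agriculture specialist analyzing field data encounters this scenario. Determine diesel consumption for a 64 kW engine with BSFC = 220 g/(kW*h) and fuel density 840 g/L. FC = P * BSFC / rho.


FC = P * BSFC / rho_fuel
   = 64 * 220 / 840
   = 14080 / 840
   = 16.76 L/h


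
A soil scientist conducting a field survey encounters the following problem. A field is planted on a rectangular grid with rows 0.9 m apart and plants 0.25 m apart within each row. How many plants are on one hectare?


D = 10000 / (row_sp * plant_sp)
  = 10000 / (0.9 * 0.25)
  = 10000 / 0.2250
  = 44444.44 plants/ha


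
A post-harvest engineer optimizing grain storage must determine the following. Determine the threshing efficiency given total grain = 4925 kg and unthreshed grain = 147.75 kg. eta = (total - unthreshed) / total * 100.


eta = (total - unthreshed) / total * 100
    = (4925 - 147.75) / 4925 * 100
    = 4777.25 / 4925 * 100
    = 97%


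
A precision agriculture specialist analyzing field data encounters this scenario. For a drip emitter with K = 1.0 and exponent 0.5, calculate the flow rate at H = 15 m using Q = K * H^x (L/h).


Q = K * H^x
  = 1.0 * 15^0.5
  = 1.0 * 3.8730
  = 3.87 L/h


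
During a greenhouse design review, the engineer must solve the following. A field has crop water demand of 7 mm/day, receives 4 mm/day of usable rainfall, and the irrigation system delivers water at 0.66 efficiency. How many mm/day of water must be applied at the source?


IWR = (ETc - Pe) / Ea
    = (7 - 4) / 0.66
    = 3 / 0.66
    = 4.55 mm/day


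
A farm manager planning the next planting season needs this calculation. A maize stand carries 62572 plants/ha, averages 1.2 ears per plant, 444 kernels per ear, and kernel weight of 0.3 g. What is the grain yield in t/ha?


Y = density * ears * kernels * kw
  = 62572 * 1.2 * 444 * 0.3 g/ha
  = 10001508.48 g/ha
  = 10001.51 kg/ha = 10.00 t/ha


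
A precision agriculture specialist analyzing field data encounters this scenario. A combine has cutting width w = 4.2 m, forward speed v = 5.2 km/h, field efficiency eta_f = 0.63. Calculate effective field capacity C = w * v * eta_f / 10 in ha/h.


C = w * v * eta_f / 10
  = 4.2 * 5.2 * 0.63 / 10
  = 13.76 / 10
  = 1.38 ha/h


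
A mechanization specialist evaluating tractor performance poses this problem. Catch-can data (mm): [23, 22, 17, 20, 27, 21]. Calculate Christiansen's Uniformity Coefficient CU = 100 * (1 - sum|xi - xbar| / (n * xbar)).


xbar = 130 / 6 = 21.667
sum|xi - xbar| = 14
CU = 100 * (1 - 14 / (6 * 21.667))
   = 100 * (1 - 0.1077)
   = 89.23%


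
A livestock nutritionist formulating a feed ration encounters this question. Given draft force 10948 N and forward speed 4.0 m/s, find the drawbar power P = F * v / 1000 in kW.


P = F * v / 1000
  = 10948 * 4.0 / 1000
  = 43792 / 1000
  = 43.79 kW


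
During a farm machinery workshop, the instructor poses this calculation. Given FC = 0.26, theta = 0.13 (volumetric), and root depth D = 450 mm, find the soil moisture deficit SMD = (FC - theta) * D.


SMD = (FC - theta) * D
    = (0.26 - 0.13) * 450
    = 0.130 * 450
    = 58.50 mm


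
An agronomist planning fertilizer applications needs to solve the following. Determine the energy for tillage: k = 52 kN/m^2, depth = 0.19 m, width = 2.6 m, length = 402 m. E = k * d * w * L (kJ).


E = k * d * w * L
  = 52 * 0.19 * 2.6 * 402
  = 10326.58 kJ


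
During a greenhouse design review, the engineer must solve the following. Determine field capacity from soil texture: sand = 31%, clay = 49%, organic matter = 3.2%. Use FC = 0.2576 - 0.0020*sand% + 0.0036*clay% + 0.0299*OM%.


FC = 0.2576 - 0.0020*31 + 0.0036*49 + 0.0299*3.2
   = 0.2576 - 0.0620 + 0.1764 + 0.0957
   = 0.4677


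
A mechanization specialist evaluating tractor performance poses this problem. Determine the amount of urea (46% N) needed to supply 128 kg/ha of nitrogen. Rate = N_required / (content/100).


Rate = N_required / (N_content / 100)
     = 128 / (46 / 100)
     = 128 / 0.46
     = 278.26 kg/ha


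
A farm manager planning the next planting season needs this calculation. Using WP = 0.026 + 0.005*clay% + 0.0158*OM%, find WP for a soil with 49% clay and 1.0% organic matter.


WP = 0.026 + 0.005*49 + 0.0158*1.0
   = 0.026 + 0.2450 + 0.0158
   = 0.2868


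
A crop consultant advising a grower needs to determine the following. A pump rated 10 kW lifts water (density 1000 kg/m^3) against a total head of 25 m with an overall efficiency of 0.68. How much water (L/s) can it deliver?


Q = (P * 1000 * eta) / (rho * g * H)
  = (10 * 1000 * 0.68) / (1000 * 9.81 * 25)
  = 6800 / 245250
  = 0.02773 m^3/s = 27.73 L/s


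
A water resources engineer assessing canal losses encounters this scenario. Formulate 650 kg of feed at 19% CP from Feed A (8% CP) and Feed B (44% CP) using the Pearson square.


parts_A = CP_b - target = 44 - 19 = 25
parts_B = target - CP_a = 19 - 8 = 11
total_parts = 25 + 11 = 36
Feed A = 650 * 25 / 36 = 451.39 kg
Feed B = 650 * 11 / 36 = 198.61 kg

451.39 kg


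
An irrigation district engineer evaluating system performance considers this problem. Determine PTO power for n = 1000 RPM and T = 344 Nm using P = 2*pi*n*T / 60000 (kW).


P = 2*pi*n*T / 60000
  = 2*pi * 1000 * 344 / 60000
  = 2161415.75 / 60000
  = 36.02 kW


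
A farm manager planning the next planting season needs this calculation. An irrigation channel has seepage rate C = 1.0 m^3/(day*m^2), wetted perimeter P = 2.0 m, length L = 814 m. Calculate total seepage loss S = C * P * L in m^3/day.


S = C * P * L
  = 1.0 * 2.0 * 814
  = 1628 m^3/day


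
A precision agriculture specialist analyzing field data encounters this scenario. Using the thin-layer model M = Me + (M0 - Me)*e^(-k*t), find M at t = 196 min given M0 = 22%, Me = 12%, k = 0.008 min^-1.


M = Me + (M0 - Me) * e^(-k*t)
  = 12 + (22 - 12) * e^(-0.008*196)
  = 12 + 10 * e^(-1.568)
  = 12 + 10 * 0.20846
  = 12 + 2.0846
  = 14.08%


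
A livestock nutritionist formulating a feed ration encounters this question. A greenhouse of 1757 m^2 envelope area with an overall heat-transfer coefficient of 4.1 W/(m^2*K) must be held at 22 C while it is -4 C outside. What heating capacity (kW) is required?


dT = 22 - (-4) = 26 K
Q = U * A * dT
  = 4.1 * 1757 * 26
  = 187296.20 W = 187.30 kW


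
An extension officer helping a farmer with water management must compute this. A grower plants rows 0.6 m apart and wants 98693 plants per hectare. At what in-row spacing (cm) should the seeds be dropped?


spacing = 10000 / (row_sp * density)
        = 10000 / (0.6 * 98693)
        = 10000 / 59215.80
        = 0.16887 m = 16.89 cm


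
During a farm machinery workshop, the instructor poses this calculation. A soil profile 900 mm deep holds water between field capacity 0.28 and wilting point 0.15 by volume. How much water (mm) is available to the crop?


AW = (FC - WP) * D
   = (0.28 - 0.15) * 900
   = 0.13 * 900
   = 117 mm


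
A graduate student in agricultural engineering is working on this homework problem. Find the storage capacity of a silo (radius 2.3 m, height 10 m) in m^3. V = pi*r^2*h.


V = pi * r^2 * h
  = pi * 2.3^2 * 10
  = pi * 5.29 * 10
  = 166.19 m^3


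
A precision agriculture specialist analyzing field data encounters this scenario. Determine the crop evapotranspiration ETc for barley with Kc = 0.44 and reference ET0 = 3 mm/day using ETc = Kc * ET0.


ETc = Kc * ET0
    = 0.44 * 3
    = 1.32 mm/day


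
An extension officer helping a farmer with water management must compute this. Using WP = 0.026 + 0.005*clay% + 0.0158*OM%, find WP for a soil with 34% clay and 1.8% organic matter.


WP = 0.026 + 0.005*34 + 0.0158*1.8
   = 0.026 + 0.1700 + 0.0284
   = 0.2244


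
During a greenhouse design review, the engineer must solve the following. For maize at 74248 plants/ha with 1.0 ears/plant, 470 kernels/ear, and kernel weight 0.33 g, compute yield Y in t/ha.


Y = density * ears * kernels * kw
  = 74248 * 1.0 * 470 * 0.33 g/ha
  = 11515864.80 g/ha
  = 11515.86 kg/ha = 11.52 t/ha


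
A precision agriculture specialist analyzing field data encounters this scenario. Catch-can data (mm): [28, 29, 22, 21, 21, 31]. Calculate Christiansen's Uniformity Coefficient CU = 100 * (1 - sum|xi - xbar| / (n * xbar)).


xbar = 152 / 6 = 25.333
sum|xi - xbar| = 24
CU = 100 * (1 - 24 / (6 * 25.333))
   = 100 * (1 - 0.1579)
   = 84.21%


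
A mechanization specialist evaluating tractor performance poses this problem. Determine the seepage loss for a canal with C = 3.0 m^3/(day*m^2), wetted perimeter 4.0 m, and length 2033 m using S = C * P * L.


S = C * P * L
  = 3.0 * 4.0 * 2033
  = 24396 m^3/day


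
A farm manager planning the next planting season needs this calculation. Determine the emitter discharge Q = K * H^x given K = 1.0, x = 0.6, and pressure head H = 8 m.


Q = K * H^x
  = 1.0 * 8^0.6
  = 1.0 * 3.4822
  = 3.48 L/h


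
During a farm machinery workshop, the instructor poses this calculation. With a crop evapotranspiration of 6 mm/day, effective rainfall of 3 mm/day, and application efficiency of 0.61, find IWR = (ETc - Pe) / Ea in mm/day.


IWR = (ETc - Pe) / Ea
    = (6 - 3) / 0.61
    = 3 / 0.61
    = 4.92 mm/day


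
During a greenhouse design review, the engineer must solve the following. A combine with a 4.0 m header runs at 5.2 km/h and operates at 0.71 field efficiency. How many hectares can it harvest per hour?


C = w * v * eta_f / 10
  = 4.0 * 5.2 * 0.71 / 10
  = 14.77 / 10
  = 1.48 ha/h


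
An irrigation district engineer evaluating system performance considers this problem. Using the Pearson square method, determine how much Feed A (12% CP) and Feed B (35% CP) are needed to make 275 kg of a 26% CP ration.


parts_A = CP_b - target = 35 - 26 = 9
parts_B = target - CP_a = 26 - 12 = 14
total_parts = 9 + 14 = 23
Feed A = 275 * 9 / 23 = 107.61 kg
Feed B = 275 * 14 / 23 = 167.39 kg

107.61 kg


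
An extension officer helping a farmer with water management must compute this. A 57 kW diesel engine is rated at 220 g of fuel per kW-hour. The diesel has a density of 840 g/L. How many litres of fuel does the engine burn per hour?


FC = P * BSFC / rho_fuel
   = 57 * 220 / 840
   = 12540 / 840
   = 14.93 L/h


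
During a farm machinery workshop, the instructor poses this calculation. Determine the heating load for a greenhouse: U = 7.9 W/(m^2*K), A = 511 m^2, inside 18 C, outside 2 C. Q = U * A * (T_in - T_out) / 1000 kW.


dT = 18 - (2) = 16 K
Q = U * A * dT
  = 7.9 * 511 * 16
  = 64590.40 W = 64.59 kW


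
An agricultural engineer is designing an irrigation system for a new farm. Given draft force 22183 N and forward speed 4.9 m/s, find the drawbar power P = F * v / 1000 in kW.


P = F * v / 1000
  = 22183 * 4.9 / 1000
  = 108696.70 / 1000
  = 108.70 kW


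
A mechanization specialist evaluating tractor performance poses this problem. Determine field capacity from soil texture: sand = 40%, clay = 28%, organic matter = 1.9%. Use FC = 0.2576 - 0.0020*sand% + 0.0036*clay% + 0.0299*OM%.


FC = 0.2576 - 0.0020*40 + 0.0036*28 + 0.0299*1.9
   = 0.2576 - 0.0800 + 0.1008 + 0.0568
   = 0.3352


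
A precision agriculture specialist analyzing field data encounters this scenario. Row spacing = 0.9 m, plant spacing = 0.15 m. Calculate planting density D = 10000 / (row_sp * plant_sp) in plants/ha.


D = 10000 / (row_sp * plant_sp)
  = 10000 / (0.9 * 0.15)
  = 10000 / 0.1350
  = 74074.07 plants/ha


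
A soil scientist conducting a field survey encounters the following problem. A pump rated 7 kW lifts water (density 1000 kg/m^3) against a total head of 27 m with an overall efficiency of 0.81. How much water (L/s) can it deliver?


Q = (P * 1000 * eta) / (rho * g * H)
  = (7 * 1000 * 0.81) / (1000 * 9.81 * 27)
  = 5670 / 264870
  = 0.02141 m^3/s = 21.41 L/s


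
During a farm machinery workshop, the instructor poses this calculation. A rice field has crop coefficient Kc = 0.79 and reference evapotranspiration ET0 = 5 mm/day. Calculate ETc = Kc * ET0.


ETc = Kc * ET0
    = 0.79 * 5
    = 3.95 mm/day


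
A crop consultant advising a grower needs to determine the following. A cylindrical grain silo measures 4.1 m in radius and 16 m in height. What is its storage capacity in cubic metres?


V = pi * r^2 * h
  = pi * 4.1^2 * 16
  = pi * 16.81 * 16
  = 844.96 m^3


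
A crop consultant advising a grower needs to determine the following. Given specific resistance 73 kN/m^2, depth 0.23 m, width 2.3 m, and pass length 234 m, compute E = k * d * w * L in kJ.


E = k * d * w * L
  = 73 * 0.23 * 2.3 * 234
  = 9036.38 kJ


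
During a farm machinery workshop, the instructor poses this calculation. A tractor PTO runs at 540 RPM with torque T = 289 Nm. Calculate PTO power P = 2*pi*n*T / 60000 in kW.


P = 2*pi*n*T / 60000
  = 2*pi * 540 * 289 / 60000
  = 980553.90 / 60000
  = 16.34 kW


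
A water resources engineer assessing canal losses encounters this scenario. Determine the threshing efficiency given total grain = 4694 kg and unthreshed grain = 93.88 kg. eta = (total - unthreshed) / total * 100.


eta = (total - unthreshed) / total * 100
    = (4694 - 93.88) / 4694 * 100
    = 4600.12 / 4694 * 100
    = 98%


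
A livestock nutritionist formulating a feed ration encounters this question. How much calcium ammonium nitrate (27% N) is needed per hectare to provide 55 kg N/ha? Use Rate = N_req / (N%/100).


Rate = N_required / (N_content / 100)
     = 55 / (27 / 100)
     = 55 / 0.27
     = 203.70 kg/ha


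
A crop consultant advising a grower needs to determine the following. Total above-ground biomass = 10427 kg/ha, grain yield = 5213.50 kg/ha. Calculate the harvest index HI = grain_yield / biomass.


HI = grain_yield / biomass
   = 5213.50 / 10427
   = 0.50


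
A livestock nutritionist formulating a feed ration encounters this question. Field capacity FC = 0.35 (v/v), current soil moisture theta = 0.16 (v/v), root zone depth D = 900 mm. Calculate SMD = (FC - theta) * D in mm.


SMD = (FC - theta) * D
    = (0.35 - 0.16) * 900
    = 0.190 * 900
    = 171 mm


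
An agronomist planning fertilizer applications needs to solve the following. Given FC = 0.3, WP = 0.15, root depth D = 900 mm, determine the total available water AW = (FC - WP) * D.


AW = (FC - WP) * D
   = (0.3 - 0.15) * 900
   = 0.15 * 900
   = 135 mm


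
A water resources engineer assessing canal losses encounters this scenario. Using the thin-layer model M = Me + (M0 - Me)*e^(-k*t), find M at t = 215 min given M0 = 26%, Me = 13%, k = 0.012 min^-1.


M = Me + (M0 - Me) * e^(-k*t)
  = 13 + (26 - 13) * e^(-0.012*215)
  = 13 + 13 * e^(-2.580)
  = 13 + 13 * 0.07577
  = 13 + 0.9851
  = 13.99%


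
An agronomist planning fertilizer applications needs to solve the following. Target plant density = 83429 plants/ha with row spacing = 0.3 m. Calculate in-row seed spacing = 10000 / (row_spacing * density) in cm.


spacing = 10000 / (row_sp * density)
        = 10000 / (0.3 * 83429)
        = 10000 / 25028.70
        = 0.39954 m = 39.95 cm


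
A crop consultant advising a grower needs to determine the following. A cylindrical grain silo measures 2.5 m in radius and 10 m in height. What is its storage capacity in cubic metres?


V = pi * r^2 * h
  = pi * 2.5^2 * 10
  = pi * 6.25 * 10
  = 196.35 m^3


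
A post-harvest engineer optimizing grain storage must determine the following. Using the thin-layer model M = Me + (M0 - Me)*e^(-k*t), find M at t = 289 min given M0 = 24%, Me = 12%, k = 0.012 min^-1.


M = Me + (M0 - Me) * e^(-k*t)
  = 12 + (24 - 12) * e^(-0.012*289)
  = 12 + 12 * e^(-3.468)
  = 12 + 12 * 0.03118
  = 12 + 0.3742
  = 12.37%


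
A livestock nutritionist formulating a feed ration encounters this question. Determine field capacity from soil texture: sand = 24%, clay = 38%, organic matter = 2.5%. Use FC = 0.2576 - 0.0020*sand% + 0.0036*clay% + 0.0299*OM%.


FC = 0.2576 - 0.0020*24 + 0.0036*38 + 0.0299*2.5
   = 0.2576 - 0.0480 + 0.1368 + 0.0748
   = 0.4212


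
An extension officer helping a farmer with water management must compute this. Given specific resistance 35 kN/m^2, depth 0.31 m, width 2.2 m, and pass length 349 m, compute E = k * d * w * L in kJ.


E = k * d * w * L
  = 35 * 0.31 * 2.2 * 349
  = 8330.63 kJ


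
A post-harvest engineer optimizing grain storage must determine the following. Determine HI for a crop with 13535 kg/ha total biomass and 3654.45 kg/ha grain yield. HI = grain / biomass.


HI = grain_yield / biomass
   = 3654.45 / 13535
   = 0.27


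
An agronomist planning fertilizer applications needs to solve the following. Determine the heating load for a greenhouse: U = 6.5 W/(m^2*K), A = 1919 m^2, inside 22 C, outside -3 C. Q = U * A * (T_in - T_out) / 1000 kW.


dT = 22 - (-3) = 25 K
Q = U * A * dT
  = 6.5 * 1919 * 25
  = 311837.50 W = 311.84 kW


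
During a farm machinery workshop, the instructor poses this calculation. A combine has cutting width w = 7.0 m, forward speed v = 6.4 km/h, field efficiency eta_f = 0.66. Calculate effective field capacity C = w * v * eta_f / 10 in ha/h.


C = w * v * eta_f / 10
  = 7.0 * 6.4 * 0.66 / 10
  = 29.57 / 10
  = 2.96 ha/h


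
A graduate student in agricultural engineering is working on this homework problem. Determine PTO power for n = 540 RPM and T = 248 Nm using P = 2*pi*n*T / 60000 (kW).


P = 2*pi*n*T / 60000
  = 2*pi * 540 * 248 / 60000
  = 841444.18 / 60000
  = 14.02 kW


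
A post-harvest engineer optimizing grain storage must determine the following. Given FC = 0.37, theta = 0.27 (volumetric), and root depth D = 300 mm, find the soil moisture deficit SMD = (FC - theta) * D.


SMD = (FC - theta) * D
    = (0.37 - 0.27) * 300
    = 0.100 * 300
    = 30 mm


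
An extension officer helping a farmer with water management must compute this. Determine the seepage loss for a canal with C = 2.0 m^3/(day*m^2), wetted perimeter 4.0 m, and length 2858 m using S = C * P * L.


S = C * P * L
  = 2.0 * 4.0 * 2858
  = 22864 m^3/day


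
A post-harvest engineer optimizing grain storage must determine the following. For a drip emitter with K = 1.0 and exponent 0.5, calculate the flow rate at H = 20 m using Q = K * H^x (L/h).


Q = K * H^x
  = 1.0 * 20^0.5
  = 1.0 * 4.4721
  = 4.47 L/h


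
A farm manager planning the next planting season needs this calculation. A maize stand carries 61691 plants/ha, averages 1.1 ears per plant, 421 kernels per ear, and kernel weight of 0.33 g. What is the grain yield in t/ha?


Y = density * ears * kernels * kw
  = 61691 * 1.1 * 421 * 0.33 g/ha
  = 9427803.69 g/ha
  = 9427.80 kg/ha = 9.43 t/ha


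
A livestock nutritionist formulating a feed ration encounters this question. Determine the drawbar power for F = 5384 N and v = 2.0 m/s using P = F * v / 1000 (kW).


P = F * v / 1000
  = 5384 * 2.0 / 1000
  = 10768 / 1000
  = 10.77 kW


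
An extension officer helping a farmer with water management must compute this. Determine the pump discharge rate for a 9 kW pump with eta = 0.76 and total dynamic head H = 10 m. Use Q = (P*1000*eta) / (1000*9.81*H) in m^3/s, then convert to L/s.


Q = (P * 1000 * eta) / (rho * g * H)
  = (9 * 1000 * 0.76) / (1000 * 9.81 * 10)
  = 6840 / 98100
  = 0.06972 m^3/s = 69.72 L/s


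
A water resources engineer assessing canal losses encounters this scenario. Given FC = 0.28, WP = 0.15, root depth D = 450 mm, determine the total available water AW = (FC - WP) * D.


AW = (FC - WP) * D
   = (0.28 - 0.15) * 450
   = 0.13 * 450
   = 58.50 mm


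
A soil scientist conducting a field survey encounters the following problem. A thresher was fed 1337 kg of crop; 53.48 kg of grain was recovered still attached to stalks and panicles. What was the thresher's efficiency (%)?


eta = (total - unthreshed) / total * 100
    = (1337 - 53.48) / 1337 * 100
    = 1283.52 / 1337 * 100
    = 96%


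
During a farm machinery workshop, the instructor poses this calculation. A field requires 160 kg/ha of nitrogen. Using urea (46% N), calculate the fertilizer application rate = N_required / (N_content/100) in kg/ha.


Rate = N_required / (N_content / 100)
     = 160 / (46 / 100)
     = 160 / 0.46
     = 347.83 kg/ha


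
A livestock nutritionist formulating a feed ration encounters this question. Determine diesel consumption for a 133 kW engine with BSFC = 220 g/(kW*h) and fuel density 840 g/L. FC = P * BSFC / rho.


FC = P * BSFC / rho_fuel
   = 133 * 220 / 840
   = 29260 / 840
   = 34.83 L/h


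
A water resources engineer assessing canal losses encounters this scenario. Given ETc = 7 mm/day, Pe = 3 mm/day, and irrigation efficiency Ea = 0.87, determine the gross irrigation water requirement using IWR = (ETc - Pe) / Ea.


IWR = (ETc - Pe) / Ea
    = (7 - 3) / 0.87
    = 4 / 0.87
    = 4.60 mm/day


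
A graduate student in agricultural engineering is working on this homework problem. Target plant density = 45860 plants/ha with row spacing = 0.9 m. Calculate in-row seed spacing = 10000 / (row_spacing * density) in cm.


spacing = 10000 / (row_sp * density)
        = 10000 / (0.9 * 45860)
        = 10000 / 41274
        = 0.24228 m = 24.23 cm


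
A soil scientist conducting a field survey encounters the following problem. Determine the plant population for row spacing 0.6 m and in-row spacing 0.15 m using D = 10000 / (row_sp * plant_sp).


D = 10000 / (row_sp * plant_sp)
  = 10000 / (0.6 * 0.15)
  = 10000 / 0.0900
  = 111111.11 plants/ha


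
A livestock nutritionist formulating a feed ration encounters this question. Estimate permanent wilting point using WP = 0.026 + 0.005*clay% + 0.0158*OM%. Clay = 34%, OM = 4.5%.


WP = 0.026 + 0.005*34 + 0.0158*4.5
   = 0.026 + 0.1700 + 0.0711
   = 0.2671


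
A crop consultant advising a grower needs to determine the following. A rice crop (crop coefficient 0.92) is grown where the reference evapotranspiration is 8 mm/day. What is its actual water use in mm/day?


ETc = Kc * ET0
    = 0.92 * 8
    = 7.36 mm/day


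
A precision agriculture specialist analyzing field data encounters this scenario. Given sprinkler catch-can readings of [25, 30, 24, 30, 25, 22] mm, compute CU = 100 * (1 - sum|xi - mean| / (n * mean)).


xbar = 156 / 6 = 26
sum|xi - xbar| = 16
CU = 100 * (1 - 16 / (6 * 26))
   = 100 * (1 - 0.1026)
   = 89.74%


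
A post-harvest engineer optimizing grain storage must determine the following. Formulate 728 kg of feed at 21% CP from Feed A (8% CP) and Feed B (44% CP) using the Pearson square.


parts_A = CP_b - target = 44 - 21 = 23
parts_B = target - CP_a = 21 - 8 = 13
total_parts = 23 + 13 = 36
Feed A = 728 * 23 / 36 = 465.11 kg
Feed B = 728 * 13 / 36 = 262.89 kg

465.11 kg


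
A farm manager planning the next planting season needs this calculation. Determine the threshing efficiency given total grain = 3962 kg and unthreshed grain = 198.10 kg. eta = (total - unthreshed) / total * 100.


eta = (total - unthreshed) / total * 100
    = (3962 - 198.10) / 3962 * 100
    = 3763.90 / 3962 * 100
    = 95%


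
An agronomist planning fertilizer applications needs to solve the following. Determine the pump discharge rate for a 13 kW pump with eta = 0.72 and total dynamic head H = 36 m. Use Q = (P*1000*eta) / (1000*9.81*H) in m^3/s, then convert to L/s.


Q = (P * 1000 * eta) / (rho * g * H)
  = (13 * 1000 * 0.72) / (1000 * 9.81 * 36)
  = 9360 / 353160
  = 0.02650 m^3/s = 26.50 L/s


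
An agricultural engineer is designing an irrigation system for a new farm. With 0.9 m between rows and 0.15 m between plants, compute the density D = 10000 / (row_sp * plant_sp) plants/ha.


D = 10000 / (row_sp * plant_sp)
  = 10000 / (0.9 * 0.15)
  = 10000 / 0.1350
  = 74074.07 plants/ha


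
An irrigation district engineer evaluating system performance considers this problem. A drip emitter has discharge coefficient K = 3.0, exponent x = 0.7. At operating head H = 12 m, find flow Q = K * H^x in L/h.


Q = K * H^x
  = 3.0 * 12^0.7
  = 3.0 * 5.6941
  = 17.08 L/h


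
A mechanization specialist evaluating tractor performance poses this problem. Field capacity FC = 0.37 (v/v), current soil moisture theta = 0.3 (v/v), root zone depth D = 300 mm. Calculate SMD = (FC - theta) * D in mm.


SMD = (FC - theta) * D
    = (0.37 - 0.3) * 300
    = 0.070 * 300
    = 21 mm


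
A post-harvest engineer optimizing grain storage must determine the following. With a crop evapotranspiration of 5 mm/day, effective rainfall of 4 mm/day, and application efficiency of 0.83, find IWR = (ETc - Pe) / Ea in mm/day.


IWR = (ETc - Pe) / Ea
    = (5 - 4) / 0.83
    = 1 / 0.83
    = 1.20 mm/day


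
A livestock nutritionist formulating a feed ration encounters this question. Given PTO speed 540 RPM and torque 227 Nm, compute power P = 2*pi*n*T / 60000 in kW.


P = 2*pi*n*T / 60000
  = 2*pi * 540 * 227 / 60000
  = 770192.85 / 60000
  = 12.84 kW


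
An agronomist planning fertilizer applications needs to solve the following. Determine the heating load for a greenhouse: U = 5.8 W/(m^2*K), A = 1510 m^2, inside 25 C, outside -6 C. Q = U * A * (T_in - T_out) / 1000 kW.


dT = 25 - (-6) = 31 K
Q = U * A * dT
  = 5.8 * 1510 * 31
  = 271498 W = 271.50 kW


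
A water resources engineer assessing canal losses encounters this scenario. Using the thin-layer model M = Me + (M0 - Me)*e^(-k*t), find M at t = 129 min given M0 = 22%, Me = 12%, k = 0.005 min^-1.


M = Me + (M0 - Me) * e^(-k*t)
  = 12 + (22 - 12) * e^(-0.005*129)
  = 12 + 10 * e^(-0.645)
  = 12 + 10 * 0.52466
  = 12 + 5.2466
  = 17.25%


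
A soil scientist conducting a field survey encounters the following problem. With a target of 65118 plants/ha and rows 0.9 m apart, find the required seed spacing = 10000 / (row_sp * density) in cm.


spacing = 10000 / (row_sp * density)
        = 10000 / (0.9 * 65118)
        = 10000 / 58606.20
        = 0.17063 m = 17.06 cm


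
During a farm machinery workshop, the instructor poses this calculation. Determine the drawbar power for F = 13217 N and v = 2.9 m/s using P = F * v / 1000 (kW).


P = F * v / 1000
  = 13217 * 2.9 / 1000
  = 38329.30 / 1000
  = 38.33 kW


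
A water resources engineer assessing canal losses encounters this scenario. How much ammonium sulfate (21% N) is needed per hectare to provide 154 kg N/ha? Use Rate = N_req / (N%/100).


Rate = N_required / (N_content / 100)
     = 154 / (21 / 100)
     = 154 / 0.21
     = 733.33 kg/ha


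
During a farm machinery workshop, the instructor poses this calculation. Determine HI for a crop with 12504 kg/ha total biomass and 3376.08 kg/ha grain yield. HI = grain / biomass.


HI = grain_yield / biomass
   = 3376.08 / 12504
   = 0.27


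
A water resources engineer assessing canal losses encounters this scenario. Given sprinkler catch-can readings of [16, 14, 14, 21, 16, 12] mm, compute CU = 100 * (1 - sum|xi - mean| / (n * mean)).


xbar = 93 / 6 = 15.500
sum|xi - xbar| = 13
CU = 100 * (1 - 13 / (6 * 15.500))
   = 100 * (1 - 0.1398)
   = 86.02%


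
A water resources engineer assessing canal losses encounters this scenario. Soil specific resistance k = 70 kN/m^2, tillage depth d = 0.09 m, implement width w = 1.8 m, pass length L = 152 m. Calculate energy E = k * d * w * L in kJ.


E = k * d * w * L
  = 70 * 0.09 * 1.8 * 152
  = 1723.68 kJ


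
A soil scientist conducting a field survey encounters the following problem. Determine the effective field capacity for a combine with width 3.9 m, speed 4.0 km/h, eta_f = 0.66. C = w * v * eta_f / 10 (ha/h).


C = w * v * eta_f / 10
  = 3.9 * 4.0 * 0.66 / 10
  = 10.30 / 10
  = 1.03 ha/h


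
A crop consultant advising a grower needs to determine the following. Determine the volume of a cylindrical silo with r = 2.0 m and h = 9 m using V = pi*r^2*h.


V = pi * r^2 * h
  = pi * 2.0^2 * 9
  = pi * 4 * 9
  = 113.10 m^3


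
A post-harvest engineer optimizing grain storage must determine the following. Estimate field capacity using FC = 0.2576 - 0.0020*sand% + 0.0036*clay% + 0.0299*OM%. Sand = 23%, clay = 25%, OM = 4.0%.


FC = 0.2576 - 0.0020*23 + 0.0036*25 + 0.0299*4.0
   = 0.2576 - 0.0460 + 0.0900 + 0.1196
   = 0.4212


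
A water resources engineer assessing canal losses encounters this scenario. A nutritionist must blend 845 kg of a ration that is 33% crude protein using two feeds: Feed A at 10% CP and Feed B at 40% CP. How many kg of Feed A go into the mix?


parts_A = CP_b - target = 40 - 33 = 7
parts_B = target - CP_a = 33 - 10 = 23
total_parts = 7 + 23 = 30
Feed A = 845 * 7 / 30 = 197.17 kg
Feed B = 845 * 23 / 30 = 647.83 kg

197.17 kg


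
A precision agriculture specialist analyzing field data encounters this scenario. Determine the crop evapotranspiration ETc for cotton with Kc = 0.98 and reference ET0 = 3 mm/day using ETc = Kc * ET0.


ETc = Kc * ET0
    = 0.98 * 3
    = 2.94 mm/day


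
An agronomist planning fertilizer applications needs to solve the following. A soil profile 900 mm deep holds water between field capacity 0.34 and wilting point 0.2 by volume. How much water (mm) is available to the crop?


AW = (FC - WP) * D
   = (0.34 - 0.2) * 900
   = 0.14 * 900
   = 126 mm


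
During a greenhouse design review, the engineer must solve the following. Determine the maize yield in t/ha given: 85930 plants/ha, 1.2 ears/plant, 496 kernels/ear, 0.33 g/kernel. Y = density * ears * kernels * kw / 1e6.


Y = density * ears * kernels * kw
  = 85930 * 1.2 * 496 * 0.33 g/ha
  = 16878026.88 g/ha
  = 16878.03 kg/ha = 16.88 t/ha


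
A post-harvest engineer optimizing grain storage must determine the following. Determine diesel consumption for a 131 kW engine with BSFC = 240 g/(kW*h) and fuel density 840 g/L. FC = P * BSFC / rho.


FC = P * BSFC / rho_fuel
   = 131 * 240 / 840
   = 31440 / 840
   = 37.43 L/h


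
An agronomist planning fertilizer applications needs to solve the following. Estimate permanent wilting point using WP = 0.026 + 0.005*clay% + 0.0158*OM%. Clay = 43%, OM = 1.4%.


WP = 0.026 + 0.005*43 + 0.0158*1.4
   = 0.026 + 0.2150 + 0.0221
   = 0.2631


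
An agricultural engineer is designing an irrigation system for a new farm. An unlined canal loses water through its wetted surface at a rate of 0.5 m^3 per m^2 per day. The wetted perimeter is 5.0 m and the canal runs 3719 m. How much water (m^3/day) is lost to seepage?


S = C * P * L
  = 0.5 * 5.0 * 3719
  = 9297.50 m^3/day


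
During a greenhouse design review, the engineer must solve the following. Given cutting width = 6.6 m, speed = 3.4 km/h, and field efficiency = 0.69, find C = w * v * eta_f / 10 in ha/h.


C = w * v * eta_f / 10
  = 6.6 * 3.4 * 0.69 / 10
  = 15.48 / 10
  = 1.55 ha/h


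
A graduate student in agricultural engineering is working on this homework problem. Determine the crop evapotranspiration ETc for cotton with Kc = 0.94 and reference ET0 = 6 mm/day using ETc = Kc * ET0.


ETc = Kc * ET0
    = 0.94 * 6
    = 5.64 mm/day


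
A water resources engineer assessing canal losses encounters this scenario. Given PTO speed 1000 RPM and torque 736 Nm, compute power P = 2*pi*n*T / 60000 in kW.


P = 2*pi*n*T / 60000
  = 2*pi * 1000 * 736 / 60000
  = 4624424.39 / 60000
  = 77.07 kW


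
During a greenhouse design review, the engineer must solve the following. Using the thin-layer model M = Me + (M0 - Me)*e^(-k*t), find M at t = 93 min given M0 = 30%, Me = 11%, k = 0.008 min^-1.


M = Me + (M0 - Me) * e^(-k*t)
  = 11 + (30 - 11) * e^(-0.008*93)
  = 11 + 19 * e^(-0.744)
  = 11 + 19 * 0.47521
  = 11 + 9.0290
  = 20.03%


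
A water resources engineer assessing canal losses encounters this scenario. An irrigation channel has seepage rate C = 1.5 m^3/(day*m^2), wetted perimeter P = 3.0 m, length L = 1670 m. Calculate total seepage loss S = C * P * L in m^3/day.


S = C * P * L
  = 1.5 * 3.0 * 1670
  = 7515 m^3/day
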